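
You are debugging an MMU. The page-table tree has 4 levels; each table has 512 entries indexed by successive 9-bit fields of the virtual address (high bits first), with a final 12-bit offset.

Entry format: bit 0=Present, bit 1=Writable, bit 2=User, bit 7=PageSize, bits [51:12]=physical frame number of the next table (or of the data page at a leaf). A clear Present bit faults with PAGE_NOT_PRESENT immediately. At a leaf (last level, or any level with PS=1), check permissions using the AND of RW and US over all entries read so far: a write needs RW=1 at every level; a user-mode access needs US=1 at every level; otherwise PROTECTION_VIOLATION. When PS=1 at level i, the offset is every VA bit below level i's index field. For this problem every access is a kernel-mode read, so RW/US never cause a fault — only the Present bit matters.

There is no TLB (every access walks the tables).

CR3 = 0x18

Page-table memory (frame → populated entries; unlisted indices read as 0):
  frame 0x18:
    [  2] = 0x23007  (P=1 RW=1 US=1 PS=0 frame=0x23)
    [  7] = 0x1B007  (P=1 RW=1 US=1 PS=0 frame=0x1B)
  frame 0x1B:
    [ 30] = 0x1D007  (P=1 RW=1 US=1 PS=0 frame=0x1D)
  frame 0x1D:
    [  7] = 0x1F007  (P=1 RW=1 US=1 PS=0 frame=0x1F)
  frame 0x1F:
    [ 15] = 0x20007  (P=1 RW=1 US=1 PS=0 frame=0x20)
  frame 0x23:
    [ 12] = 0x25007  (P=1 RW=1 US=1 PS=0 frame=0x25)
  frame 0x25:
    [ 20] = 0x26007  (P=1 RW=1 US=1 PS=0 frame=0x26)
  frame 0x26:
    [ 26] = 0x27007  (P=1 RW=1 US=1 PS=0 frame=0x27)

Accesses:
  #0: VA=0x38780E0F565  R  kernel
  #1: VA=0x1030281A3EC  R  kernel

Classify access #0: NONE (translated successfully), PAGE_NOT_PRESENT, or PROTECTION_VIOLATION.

Trace:
#0 VA=0x38780E0F565 (r,kernel):
  L0 @0x18[7] → 0x1B007  P=1,RW=1,US=1,PS=0
  L1 @0x1B[30] → 0x1D007  P=1,RW=1,US=1,PS=0
  L2 @0x1D[7] → 0x1F007  P=1,RW=1,US=1,PS=0
  L3 @0x1F[15] → 0x20007  P=1,RW=1,US=1,PS=0
  ✓ 0x20565  — 4 lookups
#1 VA=0x1030281A3EC (r,kernel):
  L0 @0x18[2] → 0x23007  P=1,RW=1,US=1,PS=0
  L1 @0x23[12] → 0x25007  P=1,RW=1,US=1,PS=0
  L2 @0x25[20] → 0x26007  P=1,RW=1,US=1,PS=0
  L3 @0x26[26] → 0x27007  P=1,RW=1,US=1,PS=0
  ✓ 0x273EC  — 4 lookups

Access #0 fault: NONE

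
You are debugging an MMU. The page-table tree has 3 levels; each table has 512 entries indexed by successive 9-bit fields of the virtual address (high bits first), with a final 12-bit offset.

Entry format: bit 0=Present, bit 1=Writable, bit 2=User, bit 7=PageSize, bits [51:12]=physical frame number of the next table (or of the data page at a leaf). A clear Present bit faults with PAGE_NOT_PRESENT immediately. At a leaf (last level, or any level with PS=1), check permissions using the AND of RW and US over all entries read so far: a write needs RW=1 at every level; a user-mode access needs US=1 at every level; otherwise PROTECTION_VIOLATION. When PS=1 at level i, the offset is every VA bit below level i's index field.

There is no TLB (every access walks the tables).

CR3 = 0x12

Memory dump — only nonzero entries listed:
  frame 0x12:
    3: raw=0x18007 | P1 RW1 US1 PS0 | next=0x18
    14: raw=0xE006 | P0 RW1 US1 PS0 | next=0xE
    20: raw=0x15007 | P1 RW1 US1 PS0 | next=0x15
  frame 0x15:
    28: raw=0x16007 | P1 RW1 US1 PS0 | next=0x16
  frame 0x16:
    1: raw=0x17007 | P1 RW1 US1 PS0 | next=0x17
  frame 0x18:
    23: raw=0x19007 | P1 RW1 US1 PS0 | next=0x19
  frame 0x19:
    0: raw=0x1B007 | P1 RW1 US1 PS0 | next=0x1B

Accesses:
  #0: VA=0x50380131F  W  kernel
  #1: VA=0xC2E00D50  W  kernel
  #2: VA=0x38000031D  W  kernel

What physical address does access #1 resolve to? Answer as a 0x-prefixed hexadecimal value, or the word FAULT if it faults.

Per-access translation:
#0 VA=0x50380131F (w,kernel):
  L0: frame=0x12 idx=20 entry=0x15007 [P=1 RW=1 US=1 PS=0]
  L1: frame=0x15 idx=28 entry=0x16007 [P=1 RW=1 US=1 PS=0]
  L2: frame=0x16 idx=1 entry=0x17007 [P=1 RW=1 US=1 PS=0]
  → PA=0x1731F  (3 entries read)
#1 VA=0xC2E00D50 (w,kernel):
  L0: frame=0x12 idx=3 entry=0x18007 [P=1 RW=1 US=1 PS=0]
  L1: frame=0x18 idx=23 entry=0x19007 [P=1 RW=1 US=1 PS=0]
  L2: frame=0x19 idx=0 entry=0x1B007 [P=1 RW=1 US=1 PS=0]
  → PA=0x1BD50  (3 entries read)
#2 VA=0x38000031D (w,kernel):
  L0: frame=0x12 idx=14 entry=0xE006 [P=0 RW=1 US=1 PS=0]
  ✗ PAGE_NOT_PRESENT  [1 reads]

Access #1 PA: 0x1BD50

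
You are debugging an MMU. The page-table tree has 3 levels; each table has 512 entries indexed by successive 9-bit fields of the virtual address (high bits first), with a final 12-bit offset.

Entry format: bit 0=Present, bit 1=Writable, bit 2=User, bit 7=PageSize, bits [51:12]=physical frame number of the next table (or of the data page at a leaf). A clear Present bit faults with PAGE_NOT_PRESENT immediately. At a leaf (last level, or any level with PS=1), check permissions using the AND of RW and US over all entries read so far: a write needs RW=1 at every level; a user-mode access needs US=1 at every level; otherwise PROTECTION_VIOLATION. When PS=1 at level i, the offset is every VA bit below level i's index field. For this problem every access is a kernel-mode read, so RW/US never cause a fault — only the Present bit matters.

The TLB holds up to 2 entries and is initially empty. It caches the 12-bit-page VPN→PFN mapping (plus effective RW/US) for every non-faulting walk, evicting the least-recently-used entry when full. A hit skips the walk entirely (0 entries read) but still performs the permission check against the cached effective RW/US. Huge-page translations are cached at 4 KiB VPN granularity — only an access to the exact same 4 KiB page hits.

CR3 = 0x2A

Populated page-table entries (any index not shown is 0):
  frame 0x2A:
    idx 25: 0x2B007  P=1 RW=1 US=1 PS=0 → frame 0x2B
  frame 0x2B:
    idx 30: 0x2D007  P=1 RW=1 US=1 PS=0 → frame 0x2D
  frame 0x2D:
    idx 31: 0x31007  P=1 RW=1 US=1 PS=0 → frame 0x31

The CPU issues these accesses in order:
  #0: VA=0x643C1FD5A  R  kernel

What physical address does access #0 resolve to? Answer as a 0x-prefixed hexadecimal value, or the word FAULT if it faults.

Trace:
#0 VA=0x643C1FD5A (r,kernel):
  L0: frame=0x2A idx=25 entry=0x2B007 [P=1 RW=1 US=1 PS=0]
  L1: frame=0x2B idx=30 entry=0x2D007 [P=1 RW=1 US=1 PS=0]
  L2: frame=0x2D idx=31 entry=0x31007 [P=1 RW=1 US=1 PS=0]
  → PA=0x31D5A  (3 entries read)

Access #0 PA: 0x31D5A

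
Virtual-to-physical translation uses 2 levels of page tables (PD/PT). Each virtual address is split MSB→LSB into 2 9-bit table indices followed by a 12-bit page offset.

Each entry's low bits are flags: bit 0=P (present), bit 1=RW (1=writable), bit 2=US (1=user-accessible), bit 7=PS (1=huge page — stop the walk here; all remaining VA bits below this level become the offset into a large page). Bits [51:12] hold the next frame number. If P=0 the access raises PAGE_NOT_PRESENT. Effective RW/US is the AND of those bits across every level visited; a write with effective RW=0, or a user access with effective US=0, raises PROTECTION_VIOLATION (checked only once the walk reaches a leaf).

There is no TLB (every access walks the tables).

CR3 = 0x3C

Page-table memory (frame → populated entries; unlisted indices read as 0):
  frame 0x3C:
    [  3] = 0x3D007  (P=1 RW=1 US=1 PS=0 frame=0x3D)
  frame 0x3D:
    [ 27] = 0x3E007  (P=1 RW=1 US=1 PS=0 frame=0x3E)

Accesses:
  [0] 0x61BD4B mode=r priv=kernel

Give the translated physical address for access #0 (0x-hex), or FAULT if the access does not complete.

Per-access translation:
#0 VA=0x61BD4B (r,kernel):
  [0] read 0x3C idx=3: raw=0x3D007 flags P=1 W=1 U=1 S=0
  [1] read 0x3D idx=27: raw=0x3E007 flags P=1 W=1 U=1 S=0
  ⇒ phys 0x3ED4B  [2 reads]

Access #0 PA: 0x3ED4B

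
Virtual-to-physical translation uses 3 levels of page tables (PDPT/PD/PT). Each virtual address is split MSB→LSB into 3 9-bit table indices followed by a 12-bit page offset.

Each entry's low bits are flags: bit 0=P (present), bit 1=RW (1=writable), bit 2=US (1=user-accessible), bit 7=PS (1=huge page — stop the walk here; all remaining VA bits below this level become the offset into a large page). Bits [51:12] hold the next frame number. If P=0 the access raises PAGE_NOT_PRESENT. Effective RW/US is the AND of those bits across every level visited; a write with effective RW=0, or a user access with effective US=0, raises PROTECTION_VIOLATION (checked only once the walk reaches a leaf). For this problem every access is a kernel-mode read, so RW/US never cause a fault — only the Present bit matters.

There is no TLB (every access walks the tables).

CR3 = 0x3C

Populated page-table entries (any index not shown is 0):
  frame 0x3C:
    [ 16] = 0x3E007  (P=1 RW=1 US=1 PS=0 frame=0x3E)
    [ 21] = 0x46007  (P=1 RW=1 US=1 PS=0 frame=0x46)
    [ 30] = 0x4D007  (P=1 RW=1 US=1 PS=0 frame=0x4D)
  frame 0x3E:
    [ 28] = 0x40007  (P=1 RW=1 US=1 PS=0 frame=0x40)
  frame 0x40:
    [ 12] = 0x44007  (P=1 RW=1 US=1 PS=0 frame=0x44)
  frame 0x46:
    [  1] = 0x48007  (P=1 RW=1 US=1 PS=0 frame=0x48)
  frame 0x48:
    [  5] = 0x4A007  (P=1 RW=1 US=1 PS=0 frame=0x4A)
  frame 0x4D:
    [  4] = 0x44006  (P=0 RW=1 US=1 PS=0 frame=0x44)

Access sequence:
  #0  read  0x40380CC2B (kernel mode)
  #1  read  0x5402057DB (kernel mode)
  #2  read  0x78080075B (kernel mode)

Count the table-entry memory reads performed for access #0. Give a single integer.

Per-access translation:
#0 VA=0x40380CC2B (r,kernel):
  lvl0: tbl 0x3C, slot 16 ⇒ 0x3E007 (P1/RW1/US1/PS0)
  lvl1: tbl 0x3E, slot 28 ⇒ 0x40007 (P1/RW1/US1/PS0)
  lvl2: tbl 0x40, slot 12 ⇒ 0x44007 (P1/RW1/US1/PS0)
  ⇒ phys 0x44C2B  [3 reads]
#1 VA=0x5402057DB (r,kernel):
  lvl0: tbl 0x3C, slot 21 ⇒ 0x46007 (P1/RW1/US1/PS0)
  lvl1: tbl 0x46, slot 1 ⇒ 0x48007 (P1/RW1/US1/PS0)
  lvl2: tbl 0x48, slot 5 ⇒ 0x4A007 (P1/RW1/US1/PS0)
  ⇒ phys 0x4A7DB  [3 reads]
#2 VA=0x78080075B (r,kernel):
  lvl0: tbl 0x3C, slot 30 ⇒ 0x4D007 (P1/RW1/US1/PS0)
  lvl1: tbl 0x4D, slot 4 ⇒ 0x44006 (P0/RW1/US1/PS0)
  ⇒ fault: PAGE_NOT_PRESENT  — 2 lookups

Entries read for #0: 3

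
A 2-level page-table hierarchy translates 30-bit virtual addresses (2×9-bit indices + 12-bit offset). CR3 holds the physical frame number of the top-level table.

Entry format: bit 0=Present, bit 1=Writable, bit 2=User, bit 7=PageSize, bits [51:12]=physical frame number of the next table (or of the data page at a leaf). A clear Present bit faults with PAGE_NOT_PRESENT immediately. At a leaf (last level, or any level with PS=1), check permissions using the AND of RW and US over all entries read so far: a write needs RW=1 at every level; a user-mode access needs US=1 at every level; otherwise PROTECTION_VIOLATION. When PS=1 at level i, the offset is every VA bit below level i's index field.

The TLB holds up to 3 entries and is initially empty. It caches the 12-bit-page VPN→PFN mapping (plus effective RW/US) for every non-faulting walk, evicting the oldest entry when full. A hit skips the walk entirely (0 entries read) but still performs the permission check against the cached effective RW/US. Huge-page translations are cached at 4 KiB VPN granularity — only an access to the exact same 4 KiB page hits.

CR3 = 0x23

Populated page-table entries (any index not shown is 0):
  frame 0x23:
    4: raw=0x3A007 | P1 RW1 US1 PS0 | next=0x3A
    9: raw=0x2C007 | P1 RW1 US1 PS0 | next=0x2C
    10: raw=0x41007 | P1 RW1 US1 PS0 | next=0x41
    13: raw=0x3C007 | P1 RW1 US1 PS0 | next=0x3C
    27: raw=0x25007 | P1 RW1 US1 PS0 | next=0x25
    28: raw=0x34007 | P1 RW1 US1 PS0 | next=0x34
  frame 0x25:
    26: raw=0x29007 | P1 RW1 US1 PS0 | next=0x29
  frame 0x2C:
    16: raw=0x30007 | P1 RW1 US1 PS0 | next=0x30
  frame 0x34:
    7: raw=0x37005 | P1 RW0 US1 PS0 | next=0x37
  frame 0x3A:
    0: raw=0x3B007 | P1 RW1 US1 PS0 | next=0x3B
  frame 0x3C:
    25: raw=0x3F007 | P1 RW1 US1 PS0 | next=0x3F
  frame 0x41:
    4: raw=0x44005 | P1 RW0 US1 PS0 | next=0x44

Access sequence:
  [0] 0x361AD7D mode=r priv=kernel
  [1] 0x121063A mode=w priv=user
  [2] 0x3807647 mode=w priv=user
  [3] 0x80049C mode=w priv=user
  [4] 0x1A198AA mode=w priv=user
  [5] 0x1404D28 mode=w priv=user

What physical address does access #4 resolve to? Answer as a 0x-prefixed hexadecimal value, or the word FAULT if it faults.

Per-access translation:
#0 VA=0x361AD7D (r,kernel):
  [0] read 0x23 idx=27: raw=0x25007 flags P=1 W=1 U=1 S=0
  [1] read 0x25 idx=26: raw=0x29007 flags P=1 W=1 U=1 S=0
  ✓ 0x29D7D  — 2 lookups
#1 VA=0x121063A (w,user):
  [0] read 0x23 idx=9: raw=0x2C007 flags P=1 W=1 U=1 S=0
  [1] read 0x2C idx=16: raw=0x30007 flags P=1 W=1 U=1 S=0
  ✓ 0x3063A  — 2 lookups
#2 VA=0x3807647 (w,user):
  [0] read 0x23 idx=28: raw=0x34007 flags P=1 W=1 U=1 S=0
  [1] read 0x34 idx=7: raw=0x37005 flags P=1 W=0 U=1 S=0
  → PROTECTION_VIOLATION  (2 entries read)
#3 VA=0x80049C (w,user):
  [0] read 0x23 idx=4: raw=0x3A007 flags P=1 W=1 U=1 S=0
  [1] read 0x3A idx=0: raw=0x3B007 flags P=1 W=1 U=1 S=0
  ✓ 0x3B49C  — 2 lookups
#4 VA=0x1A198AA (w,user):
  [0] read 0x23 idx=13: raw=0x3C007 flags P=1 W=1 U=1 S=0
  [1] read 0x3C idx=25: raw=0x3F007 flags P=1 W=1 U=1 S=0
  ✓ 0x3F8AA  — 2 lookups
#5 VA=0x1404D28 (w,user):
  [0] read 0x23 idx=10: raw=0x41007 flags P=1 W=1 U=1 S=0
  [1] read 0x41 idx=4: raw=0x44005 flags P=1 W=0 U=1 S=0
  → PROTECTION_VIOLATION  (2 entries read)

Access #4 PA: 0x3F8AA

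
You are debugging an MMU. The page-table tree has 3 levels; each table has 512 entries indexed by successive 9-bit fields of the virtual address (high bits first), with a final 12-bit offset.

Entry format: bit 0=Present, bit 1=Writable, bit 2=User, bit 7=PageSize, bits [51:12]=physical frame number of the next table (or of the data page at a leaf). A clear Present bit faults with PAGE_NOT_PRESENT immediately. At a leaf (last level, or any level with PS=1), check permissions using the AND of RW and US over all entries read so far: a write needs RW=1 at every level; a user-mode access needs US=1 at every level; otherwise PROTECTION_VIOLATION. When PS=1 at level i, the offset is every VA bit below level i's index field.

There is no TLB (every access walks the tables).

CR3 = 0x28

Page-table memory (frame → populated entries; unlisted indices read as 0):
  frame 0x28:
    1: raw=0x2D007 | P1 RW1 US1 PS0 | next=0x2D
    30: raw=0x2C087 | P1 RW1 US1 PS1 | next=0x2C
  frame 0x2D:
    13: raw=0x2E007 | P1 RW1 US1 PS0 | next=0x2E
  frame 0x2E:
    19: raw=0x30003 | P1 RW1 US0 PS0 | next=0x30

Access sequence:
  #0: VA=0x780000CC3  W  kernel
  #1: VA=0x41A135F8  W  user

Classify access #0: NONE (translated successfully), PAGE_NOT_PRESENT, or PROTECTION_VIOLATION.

Walk each access:
#0 VA=0x780000CC3 (w,kernel):
  L0 @0x28[30] → 0x2C087  P=1,RW=1,US=1,PS=1
  → PA=0x2CCC3 (huge @L0)  (1 entries read)
#1 VA=0x41A135F8 (w,user):
  L0 @0x28[1] → 0x2D007  P=1,RW=1,US=1,PS=0
  L1 @0x2D[13] → 0x2E007  P=1,RW=1,US=1,PS=0
  L2 @0x2E[19] → 0x30003  P=1,RW=1,US=0,PS=0
  ⇒ fault: PROTECTION_VIOLATION  — 3 lookups

Access #0 fault: NONE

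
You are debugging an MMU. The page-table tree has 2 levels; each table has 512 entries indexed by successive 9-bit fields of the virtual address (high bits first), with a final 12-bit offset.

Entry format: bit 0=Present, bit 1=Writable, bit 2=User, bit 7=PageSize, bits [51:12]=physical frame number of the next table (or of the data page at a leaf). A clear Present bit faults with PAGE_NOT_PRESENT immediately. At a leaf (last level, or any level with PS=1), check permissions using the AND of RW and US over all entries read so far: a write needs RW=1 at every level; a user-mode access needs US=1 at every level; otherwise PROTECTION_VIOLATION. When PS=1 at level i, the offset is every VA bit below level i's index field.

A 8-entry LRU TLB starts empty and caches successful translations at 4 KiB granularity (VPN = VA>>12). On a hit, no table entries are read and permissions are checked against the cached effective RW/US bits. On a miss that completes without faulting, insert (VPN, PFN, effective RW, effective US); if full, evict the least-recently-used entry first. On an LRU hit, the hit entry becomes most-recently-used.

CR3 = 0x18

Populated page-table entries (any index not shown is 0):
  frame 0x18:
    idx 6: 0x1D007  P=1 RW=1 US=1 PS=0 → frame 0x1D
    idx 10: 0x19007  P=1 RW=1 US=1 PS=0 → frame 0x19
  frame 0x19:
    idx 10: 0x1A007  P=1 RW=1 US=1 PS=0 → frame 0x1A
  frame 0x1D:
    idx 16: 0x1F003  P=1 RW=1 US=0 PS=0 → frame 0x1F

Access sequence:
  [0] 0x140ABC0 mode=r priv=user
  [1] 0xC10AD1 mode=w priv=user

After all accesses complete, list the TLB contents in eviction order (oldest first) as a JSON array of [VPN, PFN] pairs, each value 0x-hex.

Per-access translation:
#0 VA=0x140ABC0 (r,user):
  L0 @0x18[10] → 0x19007  P=1,RW=1,US=1,PS=0
  L1 @0x19[10] → 0x1A007  P=1,RW=1,US=1,PS=0
  → PA=0x1ABC0  (2 entries read)
#1 VA=0xC10AD1 (w,user):
  L0 @0x18[6] → 0x1D007  P=1,RW=1,US=1,PS=0
  L1 @0x1D[16] → 0x1F003  P=1,RW=1,US=0,PS=0
  ⇒ fault: PROTECTION_VIOLATION  — 2 lookups

TLB: [["0x140A", "0x1A"]]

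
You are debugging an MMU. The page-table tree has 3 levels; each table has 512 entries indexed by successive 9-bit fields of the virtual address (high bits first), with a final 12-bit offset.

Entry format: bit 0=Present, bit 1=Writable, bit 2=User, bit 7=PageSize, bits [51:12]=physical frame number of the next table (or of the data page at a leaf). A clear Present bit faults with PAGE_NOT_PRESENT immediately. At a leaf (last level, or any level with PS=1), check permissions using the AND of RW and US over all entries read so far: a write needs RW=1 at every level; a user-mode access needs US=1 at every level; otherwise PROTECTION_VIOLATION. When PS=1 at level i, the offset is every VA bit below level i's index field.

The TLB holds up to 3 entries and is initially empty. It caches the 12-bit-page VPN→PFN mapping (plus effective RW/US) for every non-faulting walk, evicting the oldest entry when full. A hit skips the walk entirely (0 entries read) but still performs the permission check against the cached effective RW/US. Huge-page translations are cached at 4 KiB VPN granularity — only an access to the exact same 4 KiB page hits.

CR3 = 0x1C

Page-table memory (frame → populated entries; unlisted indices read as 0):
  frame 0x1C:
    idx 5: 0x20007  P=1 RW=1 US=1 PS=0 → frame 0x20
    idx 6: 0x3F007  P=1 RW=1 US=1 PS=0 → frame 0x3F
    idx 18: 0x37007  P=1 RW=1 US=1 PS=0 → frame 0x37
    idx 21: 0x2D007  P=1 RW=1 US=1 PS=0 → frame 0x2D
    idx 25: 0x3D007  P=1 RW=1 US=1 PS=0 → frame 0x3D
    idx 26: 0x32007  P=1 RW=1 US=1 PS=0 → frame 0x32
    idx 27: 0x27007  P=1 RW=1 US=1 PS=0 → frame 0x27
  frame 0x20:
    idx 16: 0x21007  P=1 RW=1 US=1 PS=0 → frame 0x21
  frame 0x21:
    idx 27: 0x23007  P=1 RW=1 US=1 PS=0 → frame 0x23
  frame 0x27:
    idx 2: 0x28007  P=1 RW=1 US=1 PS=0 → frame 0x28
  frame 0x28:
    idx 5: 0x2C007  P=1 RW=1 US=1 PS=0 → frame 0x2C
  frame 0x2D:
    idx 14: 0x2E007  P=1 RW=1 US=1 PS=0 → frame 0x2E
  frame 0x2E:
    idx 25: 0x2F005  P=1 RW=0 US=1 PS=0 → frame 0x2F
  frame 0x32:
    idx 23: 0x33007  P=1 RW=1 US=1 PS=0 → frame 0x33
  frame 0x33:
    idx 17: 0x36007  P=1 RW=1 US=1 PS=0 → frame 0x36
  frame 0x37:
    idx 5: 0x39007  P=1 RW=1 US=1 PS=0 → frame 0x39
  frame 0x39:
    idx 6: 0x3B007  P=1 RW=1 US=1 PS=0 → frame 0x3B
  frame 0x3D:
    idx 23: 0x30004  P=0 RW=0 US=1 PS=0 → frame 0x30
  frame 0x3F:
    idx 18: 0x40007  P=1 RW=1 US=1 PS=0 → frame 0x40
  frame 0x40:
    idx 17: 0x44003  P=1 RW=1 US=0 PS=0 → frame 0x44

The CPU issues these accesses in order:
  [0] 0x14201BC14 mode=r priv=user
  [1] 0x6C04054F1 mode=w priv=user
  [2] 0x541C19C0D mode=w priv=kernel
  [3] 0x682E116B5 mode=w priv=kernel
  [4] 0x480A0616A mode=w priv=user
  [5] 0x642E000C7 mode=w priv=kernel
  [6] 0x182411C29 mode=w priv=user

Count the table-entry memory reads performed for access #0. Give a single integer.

Per-access translation:
#0 VA=0x14201BC14 (r,user):
  L0 @0x1C[5] → 0x20007  P=1,RW=1,US=1,PS=0
  L1 @0x20[16] → 0x21007  P=1,RW=1,US=1,PS=0
  L2 @0x21[27] → 0x23007  P=1,RW=1,US=1,PS=0
  ✓ 0x23C14  — 3 lookups
#1 VA=0x6C04054F1 (w,user):
  L0 @0x1C[27] → 0x27007  P=1,RW=1,US=1,PS=0
  L1 @0x27[2] → 0x28007  P=1,RW=1,US=1,PS=0
  L2 @0x28[5] → 0x2C007  P=1,RW=1,US=1,PS=0
  ✓ 0x2C4F1  — 3 lookups
#2 VA=0x541C19C0D (w,kernel):
  L0 @0x1C[21] → 0x2D007  P=1,RW=1,US=1,PS=0
  L1 @0x2D[14] → 0x2E007  P=1,RW=1,US=1,PS=0
  L2 @0x2E[25] → 0x2F005  P=1,RW=0,US=1,PS=0
  → PROTECTION_VIOLATION  (3 entries read)
#3 VA=0x682E116B5 (w,kernel):
  L0 @0x1C[26] → 0x32007  P=1,RW=1,US=1,PS=0
  L1 @0x32[23] → 0x33007  P=1,RW=1,US=1,PS=0
  L2 @0x33[17] → 0x36007  P=1,RW=1,US=1,PS=0
  ✓ 0x366B5  — 3 lookups
#4 VA=0x480A0616A (w,user):
  L0 @0x1C[18] → 0x37007  P=1,RW=1,US=1,PS=0
  L1 @0x37[5] → 0x39007  P=1,RW=1,US=1,PS=0
  L2 @0x39[6] → 0x3B007  P=1,RW=1,US=1,PS=0
  ✓ 0x3B16A  — 3 lookups
#5 VA=0x642E000C7 (w,kernel):
  L0 @0x1C[25] → 0x3D007  P=1,RW=1,US=1,PS=0
  L1 @0x3D[23] → 0x30004  P=0,RW=0,US=1,PS=0
  → PAGE_NOT_PRESENT  (2 entries read)
#6 VA=0x182411C29 (w,user):
  L0 @0x1C[6] → 0x3F007  P=1,RW=1,US=1,PS=0
  L1 @0x3F[18] → 0x40007  P=1,RW=1,US=1,PS=0
  L2 @0x40[17] → 0x44003  P=1,RW=1,US=0,PS=0
  → PROTECTION_VIOLATION  (3 entries read)

Entries read for #0: 3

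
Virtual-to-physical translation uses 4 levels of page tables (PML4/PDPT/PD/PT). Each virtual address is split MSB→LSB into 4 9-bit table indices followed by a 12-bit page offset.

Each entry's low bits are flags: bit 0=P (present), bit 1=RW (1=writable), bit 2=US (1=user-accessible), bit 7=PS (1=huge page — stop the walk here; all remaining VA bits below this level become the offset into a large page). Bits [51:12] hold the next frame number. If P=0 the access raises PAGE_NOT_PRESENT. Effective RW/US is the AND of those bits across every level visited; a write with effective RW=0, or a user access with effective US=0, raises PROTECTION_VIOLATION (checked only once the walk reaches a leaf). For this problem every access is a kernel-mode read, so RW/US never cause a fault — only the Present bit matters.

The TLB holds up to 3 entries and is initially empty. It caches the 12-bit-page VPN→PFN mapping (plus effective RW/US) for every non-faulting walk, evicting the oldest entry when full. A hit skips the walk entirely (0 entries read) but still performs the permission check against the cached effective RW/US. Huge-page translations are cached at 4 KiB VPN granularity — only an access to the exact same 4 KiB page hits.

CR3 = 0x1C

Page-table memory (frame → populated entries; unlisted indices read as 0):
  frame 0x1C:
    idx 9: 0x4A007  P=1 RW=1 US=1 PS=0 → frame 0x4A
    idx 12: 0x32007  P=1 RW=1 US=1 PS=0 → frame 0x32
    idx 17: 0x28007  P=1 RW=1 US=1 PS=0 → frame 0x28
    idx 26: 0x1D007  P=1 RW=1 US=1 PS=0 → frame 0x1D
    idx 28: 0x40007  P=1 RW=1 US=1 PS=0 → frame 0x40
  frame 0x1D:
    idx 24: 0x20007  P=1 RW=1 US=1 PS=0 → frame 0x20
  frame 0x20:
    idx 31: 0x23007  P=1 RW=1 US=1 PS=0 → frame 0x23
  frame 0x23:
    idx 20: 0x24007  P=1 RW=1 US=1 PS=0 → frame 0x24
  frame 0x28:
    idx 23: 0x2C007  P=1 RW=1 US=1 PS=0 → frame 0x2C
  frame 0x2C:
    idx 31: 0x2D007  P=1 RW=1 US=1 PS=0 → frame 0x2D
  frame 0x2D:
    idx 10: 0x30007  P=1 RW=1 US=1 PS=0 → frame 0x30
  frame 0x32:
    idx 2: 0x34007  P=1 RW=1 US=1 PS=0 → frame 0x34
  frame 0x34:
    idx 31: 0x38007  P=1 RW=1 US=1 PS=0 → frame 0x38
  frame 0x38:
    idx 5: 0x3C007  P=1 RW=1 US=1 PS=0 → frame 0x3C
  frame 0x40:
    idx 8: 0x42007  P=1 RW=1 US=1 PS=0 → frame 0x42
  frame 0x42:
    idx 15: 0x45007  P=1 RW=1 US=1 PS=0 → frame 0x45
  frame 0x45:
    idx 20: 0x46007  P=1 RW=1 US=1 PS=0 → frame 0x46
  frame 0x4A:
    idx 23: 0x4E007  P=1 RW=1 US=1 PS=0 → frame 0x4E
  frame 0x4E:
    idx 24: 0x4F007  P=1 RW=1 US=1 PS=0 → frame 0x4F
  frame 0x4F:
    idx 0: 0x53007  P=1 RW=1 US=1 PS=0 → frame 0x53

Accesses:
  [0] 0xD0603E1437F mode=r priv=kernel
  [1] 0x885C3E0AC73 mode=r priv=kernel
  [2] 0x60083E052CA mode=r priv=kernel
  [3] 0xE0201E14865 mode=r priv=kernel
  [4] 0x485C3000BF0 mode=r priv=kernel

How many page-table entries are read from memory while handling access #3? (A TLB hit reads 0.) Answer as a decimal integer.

Trace:
#0 VA=0xD0603E1437F (r,kernel):
  L0: frame=0x1C idx=26 entry=0x1D007 [P=1 RW=1 US=1 PS=0]
  L1: frame=0x1D idx=24 entry=0x20007 [P=1 RW=1 US=1 PS=0]
  L2: frame=0x20 idx=31 entry=0x23007 [P=1 RW=1 US=1 PS=0]
  L3: frame=0x23 idx=20 entry=0x24007 [P=1 RW=1 US=1 PS=0]
  ✓ 0x2437F  — 4 lookups
#1 VA=0x885C3E0AC73 (r,kernel):
  L0: frame=0x1C idx=17 entry=0x28007 [P=1 RW=1 US=1 PS=0]
  L1: frame=0x28 idx=23 entry=0x2C007 [P=1 RW=1 US=1 PS=0]
  L2: frame=0x2C idx=31 entry=0x2D007 [P=1 RW=1 US=1 PS=0]
  L3: frame=0x2D idx=10 entry=0x30007 [P=1 RW=1 US=1 PS=0]
  ✓ 0x30C73  — 4 lookups
#2 VA=0x60083E052CA (r,kernel):
  L0: frame=0x1C idx=12 entry=0x32007 [P=1 RW=1 US=1 PS=0]
  L1: frame=0x32 idx=2 entry=0x34007 [P=1 RW=1 US=1 PS=0]
  L2: frame=0x34 idx=31 entry=0x38007 [P=1 RW=1 US=1 PS=0]
  L3: frame=0x38 idx=5 entry=0x3C007 [P=1 RW=1 US=1 PS=0]
  ✓ 0x3C2CA  — 4 lookups
#3 VA=0xE0201E14865 (r,kernel):
  L0: frame=0x1C idx=28 entry=0x40007 [P=1 RW=1 US=1 PS=0]
  L1: frame=0x40 idx=8 entry=0x42007 [P=1 RW=1 US=1 PS=0]
  L2: frame=0x42 idx=15 entry=0x45007 [P=1 RW=1 US=1 PS=0]
  L3: frame=0x45 idx=20 entry=0x46007 [P=1 RW=1 US=1 PS=0]
  ✓ 0x46865  — 4 lookups
#4 VA=0x485C3000BF0 (r,kernel):
  L0: frame=0x1C idx=9 entry=0x4A007 [P=1 RW=1 US=1 PS=0]
  L1: frame=0x4A idx=23 entry=0x4E007 [P=1 RW=1 US=1 PS=0]
  L2: frame=0x4E idx=24 entry=0x4F007 [P=1 RW=1 US=1 PS=0]
  L3: frame=0x4F idx=0 entry=0x53007 [P=1 RW=1 US=1 PS=0]
  ✓ 0x53BF0  — 4 lookups

Entries read for #3: 4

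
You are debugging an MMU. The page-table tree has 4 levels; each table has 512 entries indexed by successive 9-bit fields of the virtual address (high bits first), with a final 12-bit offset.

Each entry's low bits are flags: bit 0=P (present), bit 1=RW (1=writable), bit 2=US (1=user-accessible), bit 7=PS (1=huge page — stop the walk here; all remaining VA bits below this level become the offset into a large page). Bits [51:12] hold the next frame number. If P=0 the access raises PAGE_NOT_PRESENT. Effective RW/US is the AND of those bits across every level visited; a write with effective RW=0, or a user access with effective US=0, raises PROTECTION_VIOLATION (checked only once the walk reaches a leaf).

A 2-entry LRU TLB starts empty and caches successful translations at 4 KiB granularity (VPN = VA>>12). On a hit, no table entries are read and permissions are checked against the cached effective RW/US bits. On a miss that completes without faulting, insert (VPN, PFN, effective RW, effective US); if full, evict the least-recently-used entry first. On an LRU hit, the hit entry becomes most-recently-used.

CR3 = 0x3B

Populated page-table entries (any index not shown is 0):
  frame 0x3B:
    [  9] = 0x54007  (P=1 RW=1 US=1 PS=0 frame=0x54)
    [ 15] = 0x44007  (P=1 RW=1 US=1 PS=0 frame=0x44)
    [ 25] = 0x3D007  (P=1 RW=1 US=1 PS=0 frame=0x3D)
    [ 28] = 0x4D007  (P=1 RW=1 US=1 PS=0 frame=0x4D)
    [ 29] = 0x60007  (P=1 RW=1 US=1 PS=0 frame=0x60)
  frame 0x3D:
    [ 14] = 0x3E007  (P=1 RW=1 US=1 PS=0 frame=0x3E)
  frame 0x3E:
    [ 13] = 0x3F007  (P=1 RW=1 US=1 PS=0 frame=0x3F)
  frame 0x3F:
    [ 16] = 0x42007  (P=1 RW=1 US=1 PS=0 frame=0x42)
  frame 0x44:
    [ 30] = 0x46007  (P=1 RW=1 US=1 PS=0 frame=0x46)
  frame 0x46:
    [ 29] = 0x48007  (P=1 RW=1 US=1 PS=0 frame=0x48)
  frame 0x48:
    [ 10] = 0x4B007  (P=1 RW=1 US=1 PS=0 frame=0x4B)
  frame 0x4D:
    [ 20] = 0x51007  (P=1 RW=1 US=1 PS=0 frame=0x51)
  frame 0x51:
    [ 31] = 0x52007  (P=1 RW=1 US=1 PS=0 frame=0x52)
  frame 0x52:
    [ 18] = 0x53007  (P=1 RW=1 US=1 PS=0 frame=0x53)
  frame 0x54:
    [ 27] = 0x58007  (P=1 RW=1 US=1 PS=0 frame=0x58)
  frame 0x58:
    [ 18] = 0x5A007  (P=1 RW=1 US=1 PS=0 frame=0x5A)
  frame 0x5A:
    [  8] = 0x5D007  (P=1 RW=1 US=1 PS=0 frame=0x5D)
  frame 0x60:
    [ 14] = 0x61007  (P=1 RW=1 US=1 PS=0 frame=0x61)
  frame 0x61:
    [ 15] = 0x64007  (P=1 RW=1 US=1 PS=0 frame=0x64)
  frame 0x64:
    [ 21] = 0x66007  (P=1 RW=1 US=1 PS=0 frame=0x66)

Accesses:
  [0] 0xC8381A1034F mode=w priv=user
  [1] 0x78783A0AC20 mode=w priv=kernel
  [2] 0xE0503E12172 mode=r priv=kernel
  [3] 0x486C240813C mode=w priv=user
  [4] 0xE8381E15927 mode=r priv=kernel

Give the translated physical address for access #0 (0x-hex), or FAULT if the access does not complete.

Trace:
#0 VA=0xC8381A1034F (w,user):
  [0] read 0x3B idx=25: raw=0x3D007 flags P=1 W=1 U=1 S=0
  [1] read 0x3D idx=14: raw=0x3E007 flags P=1 W=1 U=1 S=0
  [2] read 0x3E idx=13: raw=0x3F007 flags P=1 W=1 U=1 S=0
  [3] read 0x3F idx=16: raw=0x42007 flags P=1 W=1 U=1 S=0
  ✓ 0x4234F  — 4 lookups
#1 VA=0x78783A0AC20 (w,kernel):
  [0] read 0x3B idx=15: raw=0x44007 flags P=1 W=1 U=1 S=0
  [1] read 0x44 idx=30: raw=0x46007 flags P=1 W=1 U=1 S=0
  [2] read 0x46 idx=29: raw=0x48007 flags P=1 W=1 U=1 S=0
  [3] read 0x48 idx=10: raw=0x4B007 flags P=1 W=1 U=1 S=0
  ✓ 0x4BC20  — 4 lookups
#2 VA=0xE0503E12172 (r,kernel):
  [0] read 0x3B idx=28: raw=0x4D007 flags P=1 W=1 U=1 S=0
  [1] read 0x4D idx=20: raw=0x51007 flags P=1 W=1 U=1 S=0
  [2] read 0x51 idx=31: raw=0x52007 flags P=1 W=1 U=1 S=0
  [3] read 0x52 idx=18: raw=0x53007 flags P=1 W=1 U=1 S=0
  ✓ 0x53172  — 4 lookups
#3 VA=0x486C240813C (w,user):
  [0] read 0x3B idx=9: raw=0x54007 flags P=1 W=1 U=1 S=0
  [1] read 0x54 idx=27: raw=0x58007 flags P=1 W=1 U=1 S=0
  [2] read 0x58 idx=18: raw=0x5A007 flags P=1 W=1 U=1 S=0
  [3] read 0x5A idx=8: raw=0x5D007 flags P=1 W=1 U=1 S=0
  ✓ 0x5D13C  — 4 lookups
#4 VA=0xE8381E15927 (r,kernel):
  [0] read 0x3B idx=29: raw=0x60007 flags P=1 W=1 U=1 S=0
  [1] read 0x60 idx=14: raw=0x61007 flags P=1 W=1 U=1 S=0
  [2] read 0x61 idx=15: raw=0x64007 flags P=1 W=1 U=1 S=0
  [3] read 0x64 idx=21: raw=0x66007 flags P=1 W=1 U=1 S=0
  ✓ 0x66927  — 4 lookups

Access #0 PA: 0x4234F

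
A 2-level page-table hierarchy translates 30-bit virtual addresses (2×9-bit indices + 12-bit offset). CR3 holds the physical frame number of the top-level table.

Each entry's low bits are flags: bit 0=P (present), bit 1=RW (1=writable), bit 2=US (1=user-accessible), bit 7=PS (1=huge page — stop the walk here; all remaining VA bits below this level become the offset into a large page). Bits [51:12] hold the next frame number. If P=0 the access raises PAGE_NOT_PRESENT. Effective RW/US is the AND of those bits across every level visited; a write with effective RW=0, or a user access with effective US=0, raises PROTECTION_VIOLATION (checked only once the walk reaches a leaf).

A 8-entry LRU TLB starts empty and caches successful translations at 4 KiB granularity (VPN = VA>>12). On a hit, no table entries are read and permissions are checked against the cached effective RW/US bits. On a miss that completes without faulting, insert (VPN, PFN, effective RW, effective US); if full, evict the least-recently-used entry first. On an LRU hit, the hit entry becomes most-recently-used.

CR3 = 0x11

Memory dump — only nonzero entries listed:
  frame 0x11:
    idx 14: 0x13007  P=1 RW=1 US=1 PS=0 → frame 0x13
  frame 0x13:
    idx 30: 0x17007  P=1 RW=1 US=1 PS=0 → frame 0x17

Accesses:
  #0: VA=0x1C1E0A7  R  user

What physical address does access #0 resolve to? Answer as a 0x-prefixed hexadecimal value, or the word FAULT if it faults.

Trace:
#0 VA=0x1C1E0A7 (r,user):
  [0] read 0x11 idx=14: raw=0x13007 flags P=1 W=1 U=1 S=0
  [1] read 0x13 idx=30: raw=0x17007 flags P=1 W=1 U=1 S=0
  → PA=0x170A7  (2 entries read)

Access #0 PA: 0x170A7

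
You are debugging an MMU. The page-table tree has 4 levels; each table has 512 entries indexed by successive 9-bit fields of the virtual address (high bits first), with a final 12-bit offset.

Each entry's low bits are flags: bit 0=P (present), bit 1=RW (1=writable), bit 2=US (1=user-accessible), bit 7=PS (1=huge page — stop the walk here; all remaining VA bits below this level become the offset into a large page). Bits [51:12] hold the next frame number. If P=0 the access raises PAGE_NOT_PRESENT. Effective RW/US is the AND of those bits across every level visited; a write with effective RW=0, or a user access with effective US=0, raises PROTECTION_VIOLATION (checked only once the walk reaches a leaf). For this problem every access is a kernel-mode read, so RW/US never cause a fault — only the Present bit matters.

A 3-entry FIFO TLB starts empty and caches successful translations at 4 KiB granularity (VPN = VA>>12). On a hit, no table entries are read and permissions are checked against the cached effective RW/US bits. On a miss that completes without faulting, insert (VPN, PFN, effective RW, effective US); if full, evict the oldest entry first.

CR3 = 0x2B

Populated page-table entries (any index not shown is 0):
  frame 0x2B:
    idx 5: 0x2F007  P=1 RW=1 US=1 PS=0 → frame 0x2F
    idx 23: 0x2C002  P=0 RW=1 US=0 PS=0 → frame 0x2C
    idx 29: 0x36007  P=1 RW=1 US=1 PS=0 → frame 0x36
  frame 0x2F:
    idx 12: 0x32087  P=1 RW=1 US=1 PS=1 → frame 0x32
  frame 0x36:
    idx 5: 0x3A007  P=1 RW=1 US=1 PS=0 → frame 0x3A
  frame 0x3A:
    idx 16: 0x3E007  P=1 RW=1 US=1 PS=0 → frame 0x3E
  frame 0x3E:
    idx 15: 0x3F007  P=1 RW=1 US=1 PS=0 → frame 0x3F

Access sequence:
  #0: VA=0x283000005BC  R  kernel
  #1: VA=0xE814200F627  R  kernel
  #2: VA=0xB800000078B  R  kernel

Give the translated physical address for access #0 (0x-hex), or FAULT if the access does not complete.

Per-access translation:
#0 VA=0x283000005BC (r,kernel):
  [0] read 0x2B idx=5: raw=0x2F007 flags P=1 W=1 U=1 S=0
  [1] read 0x2F idx=12: raw=0x32087 flags P=1 W=1 U=1 S=1
  ⇒ phys 0x325BC (huge @L1)  [2 reads]
#1 VA=0xE814200F627 (r,kernel):
  [0] read 0x2B idx=29: raw=0x36007 flags P=1 W=1 U=1 S=0
  [1] read 0x36 idx=5: raw=0x3A007 flags P=1 W=1 U=1 S=0
  [2] read 0x3A idx=16: raw=0x3E007 flags P=1 W=1 U=1 S=0
  [3] read 0x3E idx=15: raw=0x3F007 flags P=1 W=1 U=1 S=0
  ⇒ phys 0x3F627  [4 reads]
#2 VA=0xB800000078B (r,kernel):
  [0] read 0x2B idx=23: raw=0x2C002 flags P=0 W=1 U=0 S=0
  ✗ PAGE_NOT_PRESENT  [1 reads]

Access #0 PA: 0x325BC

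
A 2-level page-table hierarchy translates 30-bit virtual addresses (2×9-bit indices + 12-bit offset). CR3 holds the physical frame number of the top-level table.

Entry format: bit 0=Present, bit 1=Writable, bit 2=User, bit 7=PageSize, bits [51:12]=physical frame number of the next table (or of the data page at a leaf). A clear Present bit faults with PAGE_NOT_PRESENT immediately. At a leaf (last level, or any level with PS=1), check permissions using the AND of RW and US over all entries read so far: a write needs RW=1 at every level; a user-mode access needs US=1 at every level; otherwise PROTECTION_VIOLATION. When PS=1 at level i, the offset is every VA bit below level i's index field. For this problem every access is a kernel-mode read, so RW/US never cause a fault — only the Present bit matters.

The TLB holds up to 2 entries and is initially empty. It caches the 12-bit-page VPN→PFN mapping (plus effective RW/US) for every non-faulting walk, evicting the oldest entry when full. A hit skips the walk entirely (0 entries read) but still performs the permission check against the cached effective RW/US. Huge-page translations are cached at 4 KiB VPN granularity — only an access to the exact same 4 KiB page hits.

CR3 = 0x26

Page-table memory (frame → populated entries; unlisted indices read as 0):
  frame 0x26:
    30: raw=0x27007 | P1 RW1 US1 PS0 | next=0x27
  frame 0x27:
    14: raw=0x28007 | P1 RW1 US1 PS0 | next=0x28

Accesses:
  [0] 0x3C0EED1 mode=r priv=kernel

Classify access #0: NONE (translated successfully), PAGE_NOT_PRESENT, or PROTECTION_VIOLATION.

Per-access translation:
#0 VA=0x3C0EED1 (r,kernel):
  L0 @0x26[30] → 0x27007  P=1,RW=1,US=1,PS=0
  L1 @0x27[14] → 0x28007  P=1,RW=1,US=1,PS=0
  ✓ 0x28ED1  — 2 lookups

Access #0 fault: NONE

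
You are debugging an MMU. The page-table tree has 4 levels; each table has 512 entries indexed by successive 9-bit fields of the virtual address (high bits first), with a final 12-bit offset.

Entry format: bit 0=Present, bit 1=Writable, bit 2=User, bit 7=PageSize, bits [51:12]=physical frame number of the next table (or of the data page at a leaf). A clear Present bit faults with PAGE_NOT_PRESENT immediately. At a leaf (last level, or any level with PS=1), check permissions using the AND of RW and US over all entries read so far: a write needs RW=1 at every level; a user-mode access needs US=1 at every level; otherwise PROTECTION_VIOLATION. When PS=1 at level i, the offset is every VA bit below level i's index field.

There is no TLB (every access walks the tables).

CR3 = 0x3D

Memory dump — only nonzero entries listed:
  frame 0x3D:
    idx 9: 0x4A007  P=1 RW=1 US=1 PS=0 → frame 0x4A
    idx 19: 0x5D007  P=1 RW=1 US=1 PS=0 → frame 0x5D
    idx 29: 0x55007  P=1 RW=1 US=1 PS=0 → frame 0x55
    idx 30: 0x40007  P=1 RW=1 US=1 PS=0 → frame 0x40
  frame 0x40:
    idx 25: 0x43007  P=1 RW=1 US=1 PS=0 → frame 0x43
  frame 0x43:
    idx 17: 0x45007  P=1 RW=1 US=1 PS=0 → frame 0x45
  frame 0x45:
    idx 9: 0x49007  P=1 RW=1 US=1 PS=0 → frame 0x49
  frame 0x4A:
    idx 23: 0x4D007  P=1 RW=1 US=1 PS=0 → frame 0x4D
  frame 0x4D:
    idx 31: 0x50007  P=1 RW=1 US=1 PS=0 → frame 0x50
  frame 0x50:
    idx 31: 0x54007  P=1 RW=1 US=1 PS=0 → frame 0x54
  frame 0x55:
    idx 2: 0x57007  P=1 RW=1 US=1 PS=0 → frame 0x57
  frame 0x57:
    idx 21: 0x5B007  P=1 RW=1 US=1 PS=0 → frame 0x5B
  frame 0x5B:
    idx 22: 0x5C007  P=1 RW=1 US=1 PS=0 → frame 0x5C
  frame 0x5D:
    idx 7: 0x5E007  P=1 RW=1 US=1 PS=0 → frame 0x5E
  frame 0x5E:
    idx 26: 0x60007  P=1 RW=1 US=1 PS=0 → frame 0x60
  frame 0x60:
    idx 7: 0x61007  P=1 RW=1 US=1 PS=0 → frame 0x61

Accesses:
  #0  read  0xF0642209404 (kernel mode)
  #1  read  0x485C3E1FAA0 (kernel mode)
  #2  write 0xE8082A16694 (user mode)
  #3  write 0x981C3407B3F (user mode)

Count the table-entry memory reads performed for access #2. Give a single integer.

Per-access translation:
#0 VA=0xF0642209404 (r,kernel):
  L0: frame=0x3D idx=30 entry=0x40007 [P=1 RW=1 US=1 PS=0]
  L1: frame=0x40 idx=25 entry=0x43007 [P=1 RW=1 US=1 PS=0]
  L2: frame=0x43 idx=17 entry=0x45007 [P=1 RW=1 US=1 PS=0]
  L3: frame=0x45 idx=9 entry=0x49007 [P=1 RW=1 US=1 PS=0]
  → PA=0x49404  (4 entries read)
#1 VA=0x485C3E1FAA0 (r,kernel):
  L0: frame=0x3D idx=9 entry=0x4A007 [P=1 RW=1 US=1 PS=0]
  L1: frame=0x4A idx=23 entry=0x4D007 [P=1 RW=1 US=1 PS=0]
  L2: frame=0x4D idx=31 entry=0x50007 [P=1 RW=1 US=1 PS=0]
  L3: frame=0x50 idx=31 entry=0x54007 [P=1 RW=1 US=1 PS=0]
  → PA=0x54AA0  (4 entries read)
#2 VA=0xE8082A16694 (w,user):
  L0: frame=0x3D idx=29 entry=0x55007 [P=1 RW=1 US=1 PS=0]
  L1: frame=0x55 idx=2 entry=0x57007 [P=1 RW=1 US=1 PS=0]
  L2: frame=0x57 idx=21 entry=0x5B007 [P=1 RW=1 US=1 PS=0]
  L3: frame=0x5B idx=22 entry=0x5C007 [P=1 RW=1 US=1 PS=0]
  → PA=0x5C694  (4 entries read)
#3 VA=0x981C3407B3F (w,user):
  L0: frame=0x3D idx=19 entry=0x5D007 [P=1 RW=1 US=1 PS=0]
  L1: frame=0x5D idx=7 entry=0x5E007 [P=1 RW=1 US=1 PS=0]
  L2: frame=0x5E idx=26 entry=0x60007 [P=1 RW=1 US=1 PS=0]
  L3: frame=0x60 idx=7 entry=0x61007 [P=1 RW=1 US=1 PS=0]
  → PA=0x61B3F  (4 entries read)

Entries read for #2: 4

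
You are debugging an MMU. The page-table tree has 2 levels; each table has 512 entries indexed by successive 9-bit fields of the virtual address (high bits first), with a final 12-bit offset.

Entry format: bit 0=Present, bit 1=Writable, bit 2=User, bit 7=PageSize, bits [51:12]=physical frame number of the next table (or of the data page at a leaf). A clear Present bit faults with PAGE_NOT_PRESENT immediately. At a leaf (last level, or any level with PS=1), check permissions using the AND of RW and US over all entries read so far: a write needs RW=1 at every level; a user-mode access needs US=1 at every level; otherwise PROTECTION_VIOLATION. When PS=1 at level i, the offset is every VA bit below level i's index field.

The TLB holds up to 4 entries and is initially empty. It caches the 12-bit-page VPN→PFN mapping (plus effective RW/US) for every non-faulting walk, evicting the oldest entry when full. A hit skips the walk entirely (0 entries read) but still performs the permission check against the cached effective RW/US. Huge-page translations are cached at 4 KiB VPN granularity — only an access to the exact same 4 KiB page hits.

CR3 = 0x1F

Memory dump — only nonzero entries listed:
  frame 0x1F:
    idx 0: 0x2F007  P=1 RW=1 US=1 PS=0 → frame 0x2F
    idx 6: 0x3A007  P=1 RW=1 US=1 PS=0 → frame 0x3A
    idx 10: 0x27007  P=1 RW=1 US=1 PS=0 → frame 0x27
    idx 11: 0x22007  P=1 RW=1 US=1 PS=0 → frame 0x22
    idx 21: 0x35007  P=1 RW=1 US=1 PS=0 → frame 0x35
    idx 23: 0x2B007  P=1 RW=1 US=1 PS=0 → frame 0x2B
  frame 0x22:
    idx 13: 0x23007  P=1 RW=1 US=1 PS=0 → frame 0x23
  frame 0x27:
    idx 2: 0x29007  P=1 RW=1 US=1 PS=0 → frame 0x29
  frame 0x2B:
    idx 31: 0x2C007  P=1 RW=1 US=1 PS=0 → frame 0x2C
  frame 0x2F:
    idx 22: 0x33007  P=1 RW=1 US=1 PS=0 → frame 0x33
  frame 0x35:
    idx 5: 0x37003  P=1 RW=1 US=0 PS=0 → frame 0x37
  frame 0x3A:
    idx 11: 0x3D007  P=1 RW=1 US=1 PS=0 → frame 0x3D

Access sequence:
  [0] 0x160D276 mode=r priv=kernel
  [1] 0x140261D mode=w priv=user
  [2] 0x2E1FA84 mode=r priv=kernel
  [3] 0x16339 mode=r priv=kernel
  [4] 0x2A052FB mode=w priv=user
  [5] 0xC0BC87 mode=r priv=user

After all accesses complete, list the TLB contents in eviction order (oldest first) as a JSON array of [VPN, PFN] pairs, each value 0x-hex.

Trace:
#0 VA=0x160D276 (r,kernel):
  L0: frame=0x1F idx=11 entry=0x22007 [P=1 RW=1 US=1 PS=0]
  L1: frame=0x22 idx=13 entry=0x23007 [P=1 RW=1 US=1 PS=0]
  ⇒ phys 0x23276  [2 reads]
#1 VA=0x140261D (w,user):
  L0: frame=0x1F idx=10 entry=0x27007 [P=1 RW=1 US=1 PS=0]
  L1: frame=0x27 idx=2 entry=0x29007 [P=1 RW=1 US=1 PS=0]
  ⇒ phys 0x2961D  [2 reads]
#2 VA=0x2E1FA84 (r,kernel):
  L0: frame=0x1F idx=23 entry=0x2B007 [P=1 RW=1 US=1 PS=0]
  L1: frame=0x2B idx=31 entry=0x2C007 [P=1 RW=1 US=1 PS=0]
  ⇒ phys 0x2CA84  [2 reads]
#3 VA=0x16339 (r,kernel):
  L0: frame=0x1F idx=0 entry=0x2F007 [P=1 RW=1 US=1 PS=0]
  L1: frame=0x2F idx=22 entry=0x33007 [P=1 RW=1 US=1 PS=0]
  ⇒ phys 0x33339  [2 reads]
#4 VA=0x2A052FB (w,user):
  L0: frame=0x1F idx=21 entry=0x35007 [P=1 RW=1 US=1 PS=0]
  L1: frame=0x35 idx=5 entry=0x37003 [P=1 RW=1 US=0 PS=0]
  → PROTECTION_VIOLATION  (2 entries read)
#5 VA=0xC0BC87 (r,user):
  L0: frame=0x1F idx=6 entry=0x3A007 [P=1 RW=1 US=1 PS=0]
  L1: frame=0x3A idx=11 entry=0x3D007 [P=1 RW=1 US=1 PS=0]
  ⇒ phys 0x3DC87  [2 reads]

TLB: [["0x1402", "0x29"], ["0x2E1F", "0x2C"], ["0x16", "0x33"], ["0xC0B", "0x3D"]]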